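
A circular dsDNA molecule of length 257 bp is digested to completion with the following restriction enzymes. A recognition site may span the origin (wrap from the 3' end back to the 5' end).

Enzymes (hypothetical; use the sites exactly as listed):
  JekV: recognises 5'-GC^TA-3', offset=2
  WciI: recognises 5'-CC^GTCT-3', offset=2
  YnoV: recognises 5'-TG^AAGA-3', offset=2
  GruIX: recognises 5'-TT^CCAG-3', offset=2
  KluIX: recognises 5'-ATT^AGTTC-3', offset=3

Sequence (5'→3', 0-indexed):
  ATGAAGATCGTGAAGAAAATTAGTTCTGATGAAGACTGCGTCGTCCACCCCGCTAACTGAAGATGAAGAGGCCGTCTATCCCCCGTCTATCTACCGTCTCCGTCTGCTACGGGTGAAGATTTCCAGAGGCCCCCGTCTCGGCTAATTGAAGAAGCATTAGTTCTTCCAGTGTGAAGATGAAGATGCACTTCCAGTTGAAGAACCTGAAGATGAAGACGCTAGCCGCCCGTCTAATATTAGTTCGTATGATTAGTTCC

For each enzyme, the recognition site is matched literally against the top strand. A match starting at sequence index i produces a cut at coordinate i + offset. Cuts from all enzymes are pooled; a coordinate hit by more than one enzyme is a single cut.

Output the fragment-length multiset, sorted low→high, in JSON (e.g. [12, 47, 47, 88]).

[6,6,6,6,6,6,6,7,7,7,7,8,8,8,8,9,9,9,9,9,10,10,10,11,11,11,12,13,22]

Scan for sites:
  JekV GCTA/2: at [51, 105, 140, 217] ⇒ [53, 107, 142, 219]
  WciI CCGTCT/2: at [71, 82, 93, 99, 132, 226] ⇒ [73, 84, 95, 101, 134, 228]
  YnoV TGAAGA/2: at [1, 10, 29, 57, 63, 113, 146, 171, 177, 195, 204, 210] ⇒ [3, 12, 31, 59, 65, 115, 148, 173, 179, 197, 206, 212]
  GruIX TTCCAG/2: at [120, 163, 188] ⇒ [122, 165, 190]
  KluIX ATTAGTTC/3: at [18, 155, 235, 248] ⇒ [21, 158, 238, 251]

All cut coordinates (distinct, sorted): [3, 12, 21, 31, 53, 59, 65, 73, 84, 95, 101, 107, 115, 122, 134, 142, 148, 158, 165, 173, 179, 190, 197, 206, 212, 219, 228, 238, 251]

Fragment lengths:
  3→12: 9 bp
  12→21: 9 bp
  21→31: 10 bp
  31→53: 22 bp
  53→59: 6 bp
  59→65: 6 bp
  65→73: 8 bp
  73→84: 11 bp
  84→95: 11 bp
  95→101: 6 bp
  101→107: 6 bp
  107→115: 8 bp
  115→122: 7 bp
  122→134: 12 bp
  134→142: 8 bp
  142→148: 6 bp
  148→158: 10 bp
  158→165: 7 bp
  165→173: 8 bp
  173→179: 6 bp
  179→190: 11 bp
  190→197: 7 bp
  197→206: 9 bp
  206→212: 6 bp
  212→219: 7 bp
  219→228: 9 bp
  228→238: 10 bp
  238→251: 13 bp
  251→3 (wrap): 257-251+3 = 9 bp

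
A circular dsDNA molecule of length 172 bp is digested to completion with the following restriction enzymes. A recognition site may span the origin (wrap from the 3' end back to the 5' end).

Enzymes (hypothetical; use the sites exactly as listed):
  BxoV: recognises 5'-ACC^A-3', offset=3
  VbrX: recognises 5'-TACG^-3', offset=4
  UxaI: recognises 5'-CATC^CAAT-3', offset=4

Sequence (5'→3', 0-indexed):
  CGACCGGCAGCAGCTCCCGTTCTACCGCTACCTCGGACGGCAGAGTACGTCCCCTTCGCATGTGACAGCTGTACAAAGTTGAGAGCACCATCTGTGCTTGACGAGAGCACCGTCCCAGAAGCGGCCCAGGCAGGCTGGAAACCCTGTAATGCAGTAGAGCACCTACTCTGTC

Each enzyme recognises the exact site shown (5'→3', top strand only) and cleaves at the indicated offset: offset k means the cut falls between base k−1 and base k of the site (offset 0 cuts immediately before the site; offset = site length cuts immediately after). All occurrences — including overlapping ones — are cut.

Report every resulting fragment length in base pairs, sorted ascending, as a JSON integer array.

[40,132]

Per-enzyme occurrences:
  BxoV (ACCA, off=3): starts [86] → cuts [89]
  VbrX (TACG, off=4): starts [45] → cuts [49]
  UxaI (CATCCAAT, off=4): no sites

Pooled cuts: [49, 89]

Fragment lengths:
  49→89: 40 bp
  89→49 (wrap): 172-89+49 = 132 bp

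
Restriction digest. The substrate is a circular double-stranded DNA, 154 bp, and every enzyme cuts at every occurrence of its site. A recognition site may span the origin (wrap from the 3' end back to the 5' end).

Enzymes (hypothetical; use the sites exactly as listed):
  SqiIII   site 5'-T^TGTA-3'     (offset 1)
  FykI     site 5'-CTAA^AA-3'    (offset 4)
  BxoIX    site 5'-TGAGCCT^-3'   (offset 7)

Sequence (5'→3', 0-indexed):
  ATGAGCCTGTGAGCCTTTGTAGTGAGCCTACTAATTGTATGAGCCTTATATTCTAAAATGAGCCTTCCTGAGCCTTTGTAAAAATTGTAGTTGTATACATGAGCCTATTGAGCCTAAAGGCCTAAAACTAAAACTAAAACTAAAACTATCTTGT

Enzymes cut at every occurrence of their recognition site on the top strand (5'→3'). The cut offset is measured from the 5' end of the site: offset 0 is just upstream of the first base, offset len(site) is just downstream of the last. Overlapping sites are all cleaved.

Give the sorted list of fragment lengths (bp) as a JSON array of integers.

Per-enzyme occurrences:
  SqiIII (TTGTA, off=1): starts [16, 34, 75, 84, 90, 150] → cuts [17, 35, 76, 85, 91, 151]
  FykI (CTAAAA, off=4): starts [52, 121, 127, 133, 139] → cuts [56, 125, 131, 137, 143]
  BxoIX (TGAGCCT, off=7): starts [1, 9, 22, 39, 58, 68, 99, 108] → cuts [8, 16, 29, 46, 65, 75, 106, 115]

All cut coordinates (distinct, sorted): [8, 16, 17, 29, 35, 46, 56, 65, 75, 76, 85, 91, 106, 115, 125, 131, 137, 143, 151]

Fragment lengths:
  8→16: 8 bp
  16→17: 1 bp
  17→29: 12 bp
  29→35: 6 bp
  35→46: 11 bp
  46→56: 10 bp
  56→65: 9 bp
  65→75: 10 bp
  75→76: 1 bp
  76→85: 9 bp
  85→91: 6 bp
  91→106: 15 bp
  106→115: 9 bp
  115→125: 10 bp
  125→131: 6 bp
  131→137: 6 bp
  137→143: 6 bp
  143→151: 8 bp
  151→8 (wrap): 154-151+8 = 11 bp

[1,1,6,6,6,6,6,8,8,9,9,9,10,10,10,11,11,12,15]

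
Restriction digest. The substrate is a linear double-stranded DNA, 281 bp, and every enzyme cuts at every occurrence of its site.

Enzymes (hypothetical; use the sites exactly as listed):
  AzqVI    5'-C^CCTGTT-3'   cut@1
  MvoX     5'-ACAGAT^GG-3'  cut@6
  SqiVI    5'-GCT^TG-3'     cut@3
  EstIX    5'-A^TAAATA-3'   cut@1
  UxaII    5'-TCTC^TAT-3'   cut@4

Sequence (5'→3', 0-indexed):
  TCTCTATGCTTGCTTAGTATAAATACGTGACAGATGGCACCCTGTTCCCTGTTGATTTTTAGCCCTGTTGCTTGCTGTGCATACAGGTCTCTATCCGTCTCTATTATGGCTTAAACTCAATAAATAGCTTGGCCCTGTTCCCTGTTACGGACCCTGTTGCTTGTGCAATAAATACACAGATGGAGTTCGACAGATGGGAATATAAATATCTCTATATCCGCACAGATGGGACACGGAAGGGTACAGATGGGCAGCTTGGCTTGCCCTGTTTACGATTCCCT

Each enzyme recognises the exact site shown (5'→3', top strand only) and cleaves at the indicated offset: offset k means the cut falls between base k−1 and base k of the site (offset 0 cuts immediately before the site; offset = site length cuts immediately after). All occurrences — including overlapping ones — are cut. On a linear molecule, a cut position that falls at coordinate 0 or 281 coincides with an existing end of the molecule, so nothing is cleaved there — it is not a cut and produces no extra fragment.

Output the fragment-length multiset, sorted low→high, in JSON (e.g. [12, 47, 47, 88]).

Per-enzyme occurrences:
  AzqVI (CCCTGTT, off=1): starts [39, 46, 62, 132, 139, 151, 263] → cuts [40, 47, 63, 133, 140, 152, 264]
  MvoX (ACAGATGG, off=6): starts [29, 175, 189, 221, 242] → cuts [35, 181, 195, 227, 248]
  SqiVI (GCTTG, off=3): starts [7, 69, 126, 158, 253, 258] → cuts [10, 72, 129, 161, 256, 261]
  EstIX (ATAAATA, off=1): starts [18, 119, 167, 201] → cuts [19, 120, 168, 202]
  UxaII (TCTCTAT, off=4): starts [0, 87, 97, 208] → cuts [4, 91, 101, 212]

All cut coordinates (distinct, sorted): [4, 10, 19, 35, 40, 47, 63, 72, 91, 101, 120, 129, 133, 140, 152, 161, 168, 181, 195, 202, 212, 227, 248, 256, 261, 264]

Fragment lengths:
  [0,4): 4 bp
  [4,10): 6 bp
  [10,19): 9 bp
  [19,35): 16 bp
  [35,40): 5 bp
  [40,47): 7 bp
  [47,63): 16 bp
  [63,72): 9 bp
  [72,91): 19 bp
  [91,101): 10 bp
  [101,120): 19 bp
  [120,129): 9 bp
  [129,133): 4 bp
  [133,140): 7 bp
  [140,152): 12 bp
  [152,161): 9 bp
  [161,168): 7 bp
  [168,181): 13 bp
  [181,195): 14 bp
  [195,202): 7 bp
  [202,212): 10 bp
  [212,227): 15 bp
  [227,248): 21 bp
  [248,256): 8 bp
  [256,261): 5 bp
  [261,264): 3 bp
  [264,281): 17 bp

[3,4,4,5,5,6,7,7,7,7,8,9,9,9,9,10,10,12,13,14,15,16,16,17,19,19,21]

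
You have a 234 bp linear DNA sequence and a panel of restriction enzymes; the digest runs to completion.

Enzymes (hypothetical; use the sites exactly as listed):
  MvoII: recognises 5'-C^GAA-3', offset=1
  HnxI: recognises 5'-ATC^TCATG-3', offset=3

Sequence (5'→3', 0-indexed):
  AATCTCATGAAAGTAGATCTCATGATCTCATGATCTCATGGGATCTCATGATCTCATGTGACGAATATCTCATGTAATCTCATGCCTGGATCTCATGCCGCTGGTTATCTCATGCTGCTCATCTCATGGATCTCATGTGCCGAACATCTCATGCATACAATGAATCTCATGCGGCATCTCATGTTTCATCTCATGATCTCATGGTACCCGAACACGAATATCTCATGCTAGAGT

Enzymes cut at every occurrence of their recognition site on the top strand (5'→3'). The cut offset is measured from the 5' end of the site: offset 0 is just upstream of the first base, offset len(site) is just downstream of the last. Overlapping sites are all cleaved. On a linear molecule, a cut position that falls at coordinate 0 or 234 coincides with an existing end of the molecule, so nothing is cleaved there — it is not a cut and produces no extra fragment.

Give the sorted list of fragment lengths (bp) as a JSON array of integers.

Scan for sites:
  MvoII CGAA/1: at [61, 140, 208, 214] ⇒ [62, 141, 209, 215]
  HnxI ATCTCATG/3: at [1, 16, 24, 32, 42, 50, 66, 76, 89, 106, 120, 129, 145, 163, 175, 187, 195, 219] ⇒ [4, 19, 27, 35, 45, 53, 69, 79, 92, 109, 123, 132, 148, 166, 178, 190, 198, 222]

Pooled cuts: [4, 19, 27, 35, 45, 53, 62, 69, 79, 92, 109, 123, 132, 141, 148, 166, 178, 190, 198, 209, 215, 222]

Fragment lengths:
  [0,4): 4 bp
  [4,19): 15 bp
  [19,27): 8 bp
  [27,35): 8 bp
  [35,45): 10 bp
  [45,53): 8 bp
  [53,62): 9 bp
  [62,69): 7 bp
  [69,79): 10 bp
  [79,92): 13 bp
  [92,109): 17 bp
  [109,123): 14 bp
  [123,132): 9 bp
  [132,141): 9 bp
  [141,148): 7 bp
  [148,166): 18 bp
  [166,178): 12 bp
  [178,190): 12 bp
  [190,198): 8 bp
  [198,209): 11 bp
  [209,215): 6 bp
  [215,222): 7 bp
  [222,234): 12 bp

[4,6,7,7,7,8,8,8,8,9,9,9,10,10,11,12,12,12,13,14,15,17,18]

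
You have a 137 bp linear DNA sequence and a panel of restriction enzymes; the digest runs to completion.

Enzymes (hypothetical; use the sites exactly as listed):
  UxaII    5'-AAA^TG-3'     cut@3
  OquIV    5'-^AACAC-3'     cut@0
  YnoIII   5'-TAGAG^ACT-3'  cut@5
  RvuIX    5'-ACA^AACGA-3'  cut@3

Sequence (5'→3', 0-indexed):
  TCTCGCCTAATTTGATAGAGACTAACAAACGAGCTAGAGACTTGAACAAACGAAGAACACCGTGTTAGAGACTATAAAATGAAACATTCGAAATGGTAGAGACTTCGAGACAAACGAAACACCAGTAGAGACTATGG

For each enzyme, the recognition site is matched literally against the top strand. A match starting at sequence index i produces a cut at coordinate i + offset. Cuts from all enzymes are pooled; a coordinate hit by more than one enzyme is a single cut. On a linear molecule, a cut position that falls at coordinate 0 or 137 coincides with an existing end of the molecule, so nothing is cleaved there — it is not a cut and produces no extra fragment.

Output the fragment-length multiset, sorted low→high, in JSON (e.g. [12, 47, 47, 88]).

Per-enzyme occurrences:
  UxaII AAATG/3: at [76, 90] ⇒ [79, 93]
  OquIV AACAC/0: at [55, 117] ⇒ [55, 117]
  YnoIII TAGAGACT/5: at [15, 34, 65, 96, 125] ⇒ [20, 39, 70, 101, 130]
  RvuIX ACAAACGA/3: at [24, 45, 109] ⇒ [27, 48, 112]

Pooled cuts: [20, 27, 39, 48, 55, 70, 79, 93, 101, 112, 117, 130]

Fragments:
  [0,20): 20 bp
  [20,27): 7 bp
  [27,39): 12 bp
  [39,48): 9 bp
  [48,55): 7 bp
  [55,70): 15 bp
  [70,79): 9 bp
  [79,93): 14 bp
  [93,101): 8 bp
  [101,112): 11 bp
  [112,117): 5 bp
  [117,130): 13 bp
  [130,137): 7 bp

[5,7,7,7,8,9,9,11,12,13,14,15,20]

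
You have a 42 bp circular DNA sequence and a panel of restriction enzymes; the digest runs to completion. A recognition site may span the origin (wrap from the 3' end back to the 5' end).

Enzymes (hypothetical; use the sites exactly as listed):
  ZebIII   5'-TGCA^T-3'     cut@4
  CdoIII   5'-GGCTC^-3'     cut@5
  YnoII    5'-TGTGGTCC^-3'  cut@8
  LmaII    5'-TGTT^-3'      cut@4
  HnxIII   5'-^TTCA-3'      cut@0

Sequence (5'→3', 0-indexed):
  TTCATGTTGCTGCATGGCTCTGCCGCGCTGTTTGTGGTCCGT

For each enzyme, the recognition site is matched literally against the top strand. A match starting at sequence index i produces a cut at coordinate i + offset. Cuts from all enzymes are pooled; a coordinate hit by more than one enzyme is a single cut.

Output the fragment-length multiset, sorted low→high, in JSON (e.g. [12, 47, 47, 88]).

[2,6,6,8,8,12]

Scan for sites:
  ZebIII TGCAT/4: at [10] ⇒ [14]
  CdoIII GGCTC/5: at [15] ⇒ [20]
  YnoII TGTGGTCC/8: at [32] ⇒ [40]
  LmaII TGTT/4: at [4, 28] ⇒ [8, 32]
  HnxIII TTCA/0: at [0] ⇒ [0]

All cut coordinates (distinct, sorted): [0, 8, 14, 20, 32, 40]

Fragments:
  0→8: 8 bp
  8→14: 6 bp
  14→20: 6 bp
  20→32: 12 bp
  32→40: 8 bp
  40→0 (wrap): 42-40+0 = 2 bp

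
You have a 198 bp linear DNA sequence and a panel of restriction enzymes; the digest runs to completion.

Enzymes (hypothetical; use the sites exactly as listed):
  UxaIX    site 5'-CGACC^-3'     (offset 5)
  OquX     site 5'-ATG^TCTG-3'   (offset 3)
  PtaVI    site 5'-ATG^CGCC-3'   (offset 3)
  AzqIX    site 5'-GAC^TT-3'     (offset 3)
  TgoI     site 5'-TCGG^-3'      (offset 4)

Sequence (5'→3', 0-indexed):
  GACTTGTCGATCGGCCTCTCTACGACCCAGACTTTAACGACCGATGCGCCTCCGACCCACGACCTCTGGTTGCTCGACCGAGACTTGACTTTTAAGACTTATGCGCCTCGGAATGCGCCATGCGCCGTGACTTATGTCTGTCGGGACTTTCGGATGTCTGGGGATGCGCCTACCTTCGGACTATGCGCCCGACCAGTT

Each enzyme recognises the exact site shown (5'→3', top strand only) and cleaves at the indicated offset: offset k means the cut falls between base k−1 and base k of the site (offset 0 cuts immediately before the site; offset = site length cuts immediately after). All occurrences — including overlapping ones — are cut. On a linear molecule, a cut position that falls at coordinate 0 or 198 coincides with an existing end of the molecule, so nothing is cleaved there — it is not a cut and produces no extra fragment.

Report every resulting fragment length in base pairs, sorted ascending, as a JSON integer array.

Scan for sites:
  UxaIX CGACC/5: at [22, 37, 52, 59, 74, 189] ⇒ [27, 42, 57, 64, 79, 194]
  OquX ATGTCTG/3: at [133, 153] ⇒ [136, 156]
  PtaVI ATGCGCC/3: at [43, 100, 112, 119, 163, 182] ⇒ [46, 103, 115, 122, 166, 185]
  AzqIX GACTT/3: at [0, 29, 81, 86, 95, 128, 144] ⇒ [3, 32, 84, 89, 98, 131, 147]
  TgoI TCGG/4: at [10, 107, 140, 149, 175] ⇒ [14, 111, 144, 153, 179]

All cut coordinates (distinct, sorted): [3, 14, 27, 32, 42, 46, 57, 64, 79, 84, 89, 98, 103, 111, 115, 122, 131, 136, 144, 147, 153, 156, 166, 179, 185, 194]

Fragment lengths:
  [0,3): 3 bp
  [3,14): 11 bp
  [14,27): 13 bp
  [27,32): 5 bp
  [32,42): 10 bp
  [42,46): 4 bp
  [46,57): 11 bp
  [57,64): 7 bp
  [64,79): 15 bp
  [79,84): 5 bp
  [84,89): 5 bp
  [89,98): 9 bp
  [98,103): 5 bp
  [103,111): 8 bp
  [111,115): 4 bp
  [115,122): 7 bp
  [122,131): 9 bp
  [131,136): 5 bp
  [136,144): 8 bp
  [144,147): 3 bp
  [147,153): 6 bp
  [153,156): 3 bp
  [156,166): 10 bp
  [166,179): 13 bp
  [179,185): 6 bp
  [185,194): 9 bp
  [194,198): 4 bp

[3,3,3,4,4,4,5,5,5,5,5,6,6,7,7,8,8,9,9,9,10,10,11,11,13,13,15]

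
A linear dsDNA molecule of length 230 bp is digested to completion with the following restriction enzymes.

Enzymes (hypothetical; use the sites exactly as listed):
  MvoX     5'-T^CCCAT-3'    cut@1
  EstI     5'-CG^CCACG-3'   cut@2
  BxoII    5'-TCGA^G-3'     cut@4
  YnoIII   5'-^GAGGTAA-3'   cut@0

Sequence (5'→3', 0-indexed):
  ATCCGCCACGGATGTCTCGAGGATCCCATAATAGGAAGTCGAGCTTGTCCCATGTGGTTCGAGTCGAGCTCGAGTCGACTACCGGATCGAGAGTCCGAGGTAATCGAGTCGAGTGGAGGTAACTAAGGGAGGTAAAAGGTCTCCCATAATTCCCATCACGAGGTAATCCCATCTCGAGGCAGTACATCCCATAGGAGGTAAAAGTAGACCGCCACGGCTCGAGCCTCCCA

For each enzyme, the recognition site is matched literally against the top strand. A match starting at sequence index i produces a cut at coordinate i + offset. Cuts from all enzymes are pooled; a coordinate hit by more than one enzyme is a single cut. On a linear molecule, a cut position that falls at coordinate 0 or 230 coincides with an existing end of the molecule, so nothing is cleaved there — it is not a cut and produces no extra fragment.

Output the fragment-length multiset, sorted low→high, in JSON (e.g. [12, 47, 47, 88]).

[3,4,5,5,5,6,6,6,7,8,8,8,9,10,10,11,11,13,14,14,15,17,17,18]

Site scan:
  MvoX (TCCCAT, off=1): starts [23, 47, 141, 150, 166, 186] → cuts [24, 48, 142, 151, 167, 187]
  EstI (CGCCACG, off=2): starts [3, 209] → cuts [5, 211]
  BxoII (TCGAG, off=4): starts [16, 38, 58, 63, 69, 86, 103, 108, 173, 218] → cuts [20, 42, 62, 67, 73, 90, 107, 112, 177, 222]
  YnoIII (GAGGTAA, off=0): starts [96, 115, 128, 159, 194] → cuts [96, 115, 128, 159, 194]

Pooled cuts: [5, 20, 24, 42, 48, 62, 67, 73, 90, 96, 107, 112, 115, 128, 142, 151, 159, 167, 177, 187, 194, 211, 222]

Fragment lengths:
  [0,5): 5 bp
  [5,20): 15 bp
  [20,24): 4 bp
  [24,42): 18 bp
  [42,48): 6 bp
  [48,62): 14 bp
  [62,67): 5 bp
  [67,73): 6 bp
  [73,90): 17 bp
  [90,96): 6 bp
  [96,107): 11 bp
  [107,112): 5 bp
  [112,115): 3 bp
  [115,128): 13 bp
  [128,142): 14 bp
  [142,151): 9 bp
  [151,159): 8 bp
  [159,167): 8 bp
  [167,177): 10 bp
  [177,187): 10 bp
  [187,194): 7 bp
  [194,211): 17 bp
  [211,222): 11 bp
  [222,230): 8 bp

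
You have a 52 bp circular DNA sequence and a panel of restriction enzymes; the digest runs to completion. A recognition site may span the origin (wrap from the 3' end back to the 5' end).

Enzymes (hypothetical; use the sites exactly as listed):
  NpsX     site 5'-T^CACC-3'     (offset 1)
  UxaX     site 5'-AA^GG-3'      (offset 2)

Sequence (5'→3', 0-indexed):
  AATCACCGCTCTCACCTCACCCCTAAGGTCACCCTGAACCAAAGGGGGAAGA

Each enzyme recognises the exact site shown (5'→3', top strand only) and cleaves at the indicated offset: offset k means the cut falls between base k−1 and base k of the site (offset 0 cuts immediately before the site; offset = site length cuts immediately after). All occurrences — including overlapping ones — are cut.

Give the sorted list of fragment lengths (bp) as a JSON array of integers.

[3,5,9,9,12,14]

Per-enzyme occurrences:
  NpsX (TCACC, off=1): starts [2, 11, 16, 28] → cuts [3, 12, 17, 29]
  UxaX (AAGG, off=2): starts [24, 41] → cuts [26, 43]

All cut coordinates (distinct, sorted): [3, 12, 17, 26, 29, 43]

Fragment lengths:
  3→12: 9 bp
  12→17: 5 bp
  17→26: 9 bp
  26→29: 3 bp
  29→43: 14 bp
  43→3 (wrap): 52-43+3 = 12 bp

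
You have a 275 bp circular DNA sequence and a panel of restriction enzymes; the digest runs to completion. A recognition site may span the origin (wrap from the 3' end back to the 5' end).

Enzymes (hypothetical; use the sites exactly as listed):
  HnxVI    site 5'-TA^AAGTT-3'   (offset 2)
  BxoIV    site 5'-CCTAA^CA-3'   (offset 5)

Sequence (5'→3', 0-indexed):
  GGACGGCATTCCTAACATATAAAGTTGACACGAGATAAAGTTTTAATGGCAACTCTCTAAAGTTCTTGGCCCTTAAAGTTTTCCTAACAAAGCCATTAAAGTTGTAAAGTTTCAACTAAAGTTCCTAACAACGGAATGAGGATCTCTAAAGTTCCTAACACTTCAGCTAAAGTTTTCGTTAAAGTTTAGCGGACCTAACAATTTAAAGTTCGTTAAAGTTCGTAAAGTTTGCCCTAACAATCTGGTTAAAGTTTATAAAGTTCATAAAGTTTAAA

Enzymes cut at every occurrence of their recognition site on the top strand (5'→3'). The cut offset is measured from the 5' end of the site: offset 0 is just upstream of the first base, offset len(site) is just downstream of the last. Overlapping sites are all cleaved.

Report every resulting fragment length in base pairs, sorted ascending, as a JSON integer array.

Site scan:
  HnxVI (TAAAGTT, off=2): starts [19, 35, 57, 73, 96, 104, 116, 146, 167, 179, 203, 213, 222, 246, 255, 264] → cuts [21, 37, 59, 75, 98, 106, 118, 148, 169, 181, 205, 215, 224, 248, 257, 266]
  BxoIV (CCTAACA, off=5): starts [10, 82, 123, 153, 193, 232] → cuts [15, 87, 128, 158, 198, 237]

Pooled cuts: [15, 21, 37, 59, 75, 87, 98, 106, 118, 128, 148, 158, 169, 181, 198, 205, 215, 224, 237, 248, 257, 266]

Fragments:
  15→21: 6 bp
  21→37: 16 bp
  37→59: 22 bp
  59→75: 16 bp
  75→87: 12 bp
  87→98: 11 bp
  98→106: 8 bp
  106→118: 12 bp
  118→128: 10 bp
  128→148: 20 bp
  148→158: 10 bp
  158→169: 11 bp
  169→181: 12 bp
  181→198: 17 bp
  198→205: 7 bp
  205→215: 10 bp
  215→224: 9 bp
  224→237: 13 bp
  237→248: 11 bp
  248→257: 9 bp
  257→266: 9 bp
  266→15 (wrap): 275-266+15 = 24 bp

[6,7,8,9,9,9,10,10,10,11,11,11,12,12,12,13,16,16,17,20,22,24]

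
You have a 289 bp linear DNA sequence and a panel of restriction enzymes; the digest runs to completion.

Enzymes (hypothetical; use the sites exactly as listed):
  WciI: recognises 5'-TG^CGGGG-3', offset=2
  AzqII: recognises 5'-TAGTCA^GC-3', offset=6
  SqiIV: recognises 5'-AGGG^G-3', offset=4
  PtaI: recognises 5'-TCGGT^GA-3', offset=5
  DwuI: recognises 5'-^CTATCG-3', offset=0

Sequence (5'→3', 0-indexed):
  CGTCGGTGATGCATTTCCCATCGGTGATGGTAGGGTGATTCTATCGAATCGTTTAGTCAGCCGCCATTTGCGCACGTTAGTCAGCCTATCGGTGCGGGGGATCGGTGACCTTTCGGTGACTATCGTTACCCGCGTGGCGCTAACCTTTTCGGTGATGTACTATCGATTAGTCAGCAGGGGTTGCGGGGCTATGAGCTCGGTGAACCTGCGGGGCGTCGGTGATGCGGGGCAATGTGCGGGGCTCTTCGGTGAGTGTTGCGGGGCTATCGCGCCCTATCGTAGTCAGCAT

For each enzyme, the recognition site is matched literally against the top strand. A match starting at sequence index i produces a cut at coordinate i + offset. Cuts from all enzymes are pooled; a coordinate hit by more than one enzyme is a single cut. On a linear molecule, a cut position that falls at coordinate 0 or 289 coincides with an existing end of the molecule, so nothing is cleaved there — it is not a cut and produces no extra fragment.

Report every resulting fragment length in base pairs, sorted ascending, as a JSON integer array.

[2,2,4,4,4,5,6,6,7,7,8,9,10,11,12,12,12,12,14,14,15,18,18,19,24,34]

Per-enzyme occurrences:
  WciI (TGCGGGG, off=2): starts [92, 181, 206, 222, 234, 256] → cuts [94, 183, 208, 224, 236, 258]
  AzqII (TAGTCAGC, off=6): starts [53, 77, 167, 279] → cuts [59, 83, 173, 285]
  SqiIV (AGGGG, off=4): starts [175] → cuts [179]
  PtaI (TCGGTGA, off=5): starts [2, 20, 101, 112, 148, 196, 215, 245] → cuts [7, 25, 106, 117, 153, 201, 220, 250]
  DwuI (CTATCG, off=0): starts [40, 85, 119, 159, 263, 273] → cuts [40, 85, 119, 159, 263, 273]

All cut coordinates (distinct, sorted): [7, 25, 40, 59, 83, 85, 94, 106, 117, 119, 153, 159, 173, 179, 183, 201, 208, 220, 224, 236, 250, 258, 263, 273, 285]

Fragments:
  [0,7): 7 bp
  [7,25): 18 bp
  [25,40): 15 bp
  [40,59): 19 bp
  [59,83): 24 bp
  [83,85): 2 bp
  [85,94): 9 bp
  [94,106): 12 bp
  [106,117): 11 bp
  [117,119): 2 bp
  [119,153): 34 bp
  [153,159): 6 bp
  [159,173): 14 bp
  [173,179): 6 bp
  [179,183): 4 bp
  [183,201): 18 bp
  [201,208): 7 bp
  [208,220): 12 bp
  [220,224): 4 bp
  [224,236): 12 bp
  [236,250): 14 bp
  [250,258): 8 bp
  [258,263): 5 bp
  [263,273): 10 bp
  [273,285): 12 bp
  [285,289): 4 bp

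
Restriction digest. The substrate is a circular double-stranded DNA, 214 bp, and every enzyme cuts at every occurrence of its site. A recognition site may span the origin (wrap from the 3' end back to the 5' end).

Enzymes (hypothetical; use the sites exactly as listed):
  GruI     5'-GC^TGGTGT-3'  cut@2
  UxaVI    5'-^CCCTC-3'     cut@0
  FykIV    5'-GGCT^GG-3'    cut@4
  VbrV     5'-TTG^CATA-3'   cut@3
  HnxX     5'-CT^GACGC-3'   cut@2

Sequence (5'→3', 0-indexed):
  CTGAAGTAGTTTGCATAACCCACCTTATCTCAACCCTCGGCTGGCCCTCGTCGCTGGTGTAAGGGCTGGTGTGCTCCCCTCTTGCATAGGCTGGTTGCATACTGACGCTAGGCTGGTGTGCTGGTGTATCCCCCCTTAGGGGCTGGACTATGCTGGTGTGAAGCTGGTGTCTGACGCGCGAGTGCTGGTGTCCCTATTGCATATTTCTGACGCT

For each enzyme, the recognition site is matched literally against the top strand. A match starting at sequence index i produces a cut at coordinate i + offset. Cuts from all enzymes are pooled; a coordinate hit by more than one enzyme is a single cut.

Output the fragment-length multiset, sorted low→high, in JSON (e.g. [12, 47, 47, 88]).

[1,1,2,5,6,7,8,8,8,9,9,9,9,10,10,11,12,13,14,19,20,23]

Scan for sites:
  GruI GCTGGTGT/2: at [52, 64, 111, 119, 151, 162, 183] ⇒ [54, 66, 113, 121, 153, 164, 185]
  UxaVI CCCTC/0: at [33, 44, 76] ⇒ [33, 44, 76]
  FykIV GGCTGG/4: at [38, 63, 88, 110, 140] ⇒ [42, 67, 92, 114, 144]
  VbrV TTGCATA/3: at [10, 81, 94, 196] ⇒ [13, 84, 97, 199]
  HnxX CTGACGC/2: at [101, 170, 206] ⇒ [103, 172, 208]

Pooled cuts: [13, 33, 42, 44, 54, 66, 67, 76, 84, 92, 97, 103, 113, 114, 121, 144, 153, 164, 172, 185, 199, 208]

Fragments:
  13→33: 20 bp
  33→42: 9 bp
  42→44: 2 bp
  44→54: 10 bp
  54→66: 12 bp
  66→67: 1 bp
  67→76: 9 bp
  76→84: 8 bp
  84→92: 8 bp
  92→97: 5 bp
  97→103: 6 bp
  103→113: 10 bp
  113→114: 1 bp
  114→121: 7 bp
  121→144: 23 bp
  144→153: 9 bp
  153→164: 11 bp
  164→172: 8 bp
  172→185: 13 bp
  185→199: 14 bp
  199→208: 9 bp
  208→13 (wrap): 214-208+13 = 19 bp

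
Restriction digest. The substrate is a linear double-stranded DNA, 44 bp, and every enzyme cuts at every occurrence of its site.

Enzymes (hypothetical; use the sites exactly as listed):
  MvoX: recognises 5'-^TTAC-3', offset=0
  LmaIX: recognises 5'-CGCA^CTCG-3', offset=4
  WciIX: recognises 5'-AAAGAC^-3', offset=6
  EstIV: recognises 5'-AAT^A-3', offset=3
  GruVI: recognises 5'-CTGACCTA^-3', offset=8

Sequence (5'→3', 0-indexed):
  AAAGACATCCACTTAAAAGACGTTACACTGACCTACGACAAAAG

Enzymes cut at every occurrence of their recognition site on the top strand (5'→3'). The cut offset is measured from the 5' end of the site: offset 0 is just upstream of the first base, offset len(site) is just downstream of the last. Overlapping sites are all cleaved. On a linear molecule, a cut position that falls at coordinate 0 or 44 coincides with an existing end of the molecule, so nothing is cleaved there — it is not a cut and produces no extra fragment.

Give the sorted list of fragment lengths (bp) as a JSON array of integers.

Per-enzyme occurrences:
  MvoX (TTAC, off=0): starts [22] → cuts [22]
  LmaIX (CGCACTCG, off=4): no sites
  WciIX (AAAGAC, off=6): starts [0, 15] → cuts [6, 21]
  EstIV (AATA, off=3): no sites
  GruVI (CTGACCTA, off=8): starts [27] → cuts [35]

All cut coordinates (distinct, sorted): [6, 21, 22, 35]

Fragments:
  [0,6): 6 bp
  [6,21): 15 bp
  [21,22): 1 bp
  [22,35): 13 bp
  [35,44): 9 bp

[1,6,9,13,15]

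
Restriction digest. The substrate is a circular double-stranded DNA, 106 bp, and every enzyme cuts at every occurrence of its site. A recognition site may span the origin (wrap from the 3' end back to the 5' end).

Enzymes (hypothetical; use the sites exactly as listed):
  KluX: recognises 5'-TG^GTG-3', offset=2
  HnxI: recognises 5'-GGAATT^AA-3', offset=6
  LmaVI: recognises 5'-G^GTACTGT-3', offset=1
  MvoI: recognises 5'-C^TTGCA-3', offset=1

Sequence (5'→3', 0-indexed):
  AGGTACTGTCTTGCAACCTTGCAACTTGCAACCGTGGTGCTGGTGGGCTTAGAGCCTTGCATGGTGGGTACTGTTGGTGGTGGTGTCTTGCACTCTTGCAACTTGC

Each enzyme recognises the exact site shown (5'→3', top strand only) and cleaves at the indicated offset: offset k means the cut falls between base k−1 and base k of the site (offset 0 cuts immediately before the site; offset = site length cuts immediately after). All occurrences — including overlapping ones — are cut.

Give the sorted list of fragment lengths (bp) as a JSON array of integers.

Site scan:
  KluX TGGTG/2: at [34, 40, 61, 74, 77, 80] ⇒ [36, 42, 63, 76, 79, 82]
  HnxI (GGAATTAA, off=6): no sites
  LmaVI GGTACTGT/1: at [1, 66] ⇒ [2, 67]
  MvoI CTTGCA/1: at [9, 17, 24, 55, 86, 94, 101] ⇒ [10, 18, 25, 56, 87, 95, 102]

Pooled cuts: [2, 10, 18, 25, 36, 42, 56, 63, 67, 76, 79, 82, 87, 95, 102]

Fragment lengths:
  2→10: 8 bp
  10→18: 8 bp
  18→25: 7 bp
  25→36: 11 bp
  36→42: 6 bp
  42→56: 14 bp
  56→63: 7 bp
  63→67: 4 bp
  67→76: 9 bp
  76→79: 3 bp
  79→82: 3 bp
  82→87: 5 bp
  87→95: 8 bp
  95→102: 7 bp
  102→2 (wrap): 106-102+2 = 6 bp

[3,3,4,5,6,6,7,7,7,8,8,8,9,11,14]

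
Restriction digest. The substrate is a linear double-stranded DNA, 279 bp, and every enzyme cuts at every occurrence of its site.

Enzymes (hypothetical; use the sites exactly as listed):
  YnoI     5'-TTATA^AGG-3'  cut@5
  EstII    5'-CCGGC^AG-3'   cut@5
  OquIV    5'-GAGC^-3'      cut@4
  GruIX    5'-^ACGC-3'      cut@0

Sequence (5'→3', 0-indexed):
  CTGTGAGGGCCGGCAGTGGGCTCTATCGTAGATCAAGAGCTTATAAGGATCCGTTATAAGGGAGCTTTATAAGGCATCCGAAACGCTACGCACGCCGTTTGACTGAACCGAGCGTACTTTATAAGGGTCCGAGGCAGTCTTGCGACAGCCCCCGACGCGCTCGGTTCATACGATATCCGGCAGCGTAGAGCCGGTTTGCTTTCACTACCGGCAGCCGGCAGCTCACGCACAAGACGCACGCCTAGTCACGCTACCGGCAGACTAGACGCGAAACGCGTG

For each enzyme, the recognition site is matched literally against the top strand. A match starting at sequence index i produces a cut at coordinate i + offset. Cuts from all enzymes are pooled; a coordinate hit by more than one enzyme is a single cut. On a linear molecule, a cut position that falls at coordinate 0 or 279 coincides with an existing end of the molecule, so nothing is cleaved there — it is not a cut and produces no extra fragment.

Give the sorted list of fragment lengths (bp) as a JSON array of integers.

[4,4,5,5,5,6,7,7,7,7,7,9,10,10,10,11,11,13,14,21,22,26,27,31]

Site scan:
  YnoI (TTATAAGG, off=5): starts [40, 53, 66, 118] → cuts [45, 58, 71, 123]
  EstII (CCGGCAG, off=5): starts [9, 176, 207, 214, 253] → cuts [14, 181, 212, 219, 258]
  OquIV (GAGC, off=4): starts [36, 61, 109, 187] → cuts [40, 65, 113, 191]
  GruIX (ACGC, off=0): starts [82, 87, 91, 154, 224, 233, 237, 247, 265, 272] → cuts [82, 87, 91, 154, 224, 233, 237, 247, 265, 272]

Pooled cuts: [14, 40, 45, 58, 65, 71, 82, 87, 91, 113, 123, 154, 181, 191, 212, 219, 224, 233, 237, 247, 258, 265, 272]

Fragments:
  [0,14): 14 bp
  [14,40): 26 bp
  [40,45): 5 bp
  [45,58): 13 bp
  [58,65): 7 bp
  [65,71): 6 bp
  [71,82): 11 bp
  [82,87): 5 bp
  [87,91): 4 bp
  [91,113): 22 bp
  [113,123): 10 bp
  [123,154): 31 bp
  [154,181): 27 bp
  [181,191): 10 bp
  [191,212): 21 bp
  [212,219): 7 bp
  [219,224): 5 bp
  [224,233): 9 bp
  [233,237): 4 bp
  [237,247): 10 bp
  [247,258): 11 bp
  [258,265): 7 bp
  [265,272): 7 bp
  [272,279): 7 bp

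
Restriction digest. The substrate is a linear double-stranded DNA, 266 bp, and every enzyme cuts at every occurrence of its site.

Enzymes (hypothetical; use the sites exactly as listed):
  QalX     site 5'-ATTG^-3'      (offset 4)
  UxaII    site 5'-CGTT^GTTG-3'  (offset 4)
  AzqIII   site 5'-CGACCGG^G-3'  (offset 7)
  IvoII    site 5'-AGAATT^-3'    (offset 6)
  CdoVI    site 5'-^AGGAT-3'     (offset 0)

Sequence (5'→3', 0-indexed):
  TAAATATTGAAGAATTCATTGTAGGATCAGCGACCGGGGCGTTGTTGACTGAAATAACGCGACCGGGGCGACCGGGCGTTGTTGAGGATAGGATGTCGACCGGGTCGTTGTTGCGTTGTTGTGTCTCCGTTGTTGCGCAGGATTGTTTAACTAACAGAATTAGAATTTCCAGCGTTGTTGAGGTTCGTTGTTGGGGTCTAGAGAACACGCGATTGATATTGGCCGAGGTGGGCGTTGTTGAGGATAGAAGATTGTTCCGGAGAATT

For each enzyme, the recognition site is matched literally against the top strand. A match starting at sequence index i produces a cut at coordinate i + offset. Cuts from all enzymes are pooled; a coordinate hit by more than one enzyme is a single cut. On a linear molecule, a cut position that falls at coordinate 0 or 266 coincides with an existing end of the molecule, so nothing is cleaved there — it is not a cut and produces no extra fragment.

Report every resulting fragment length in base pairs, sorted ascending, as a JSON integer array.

[1,4,4,5,5,5,6,6,6,6,7,7,7,8,9,9,9,12,13,14,14,14,15,15,16,23,26]

Site scan:
  QalX ATTG/4: at [5, 17, 141, 211, 217, 250] ⇒ [9, 21, 145, 215, 221, 254]
  UxaII CGTTGTTG/4: at [39, 76, 105, 113, 127, 172, 185, 232] ⇒ [43, 80, 109, 117, 131, 176, 189, 236]
  AzqIII CGACCGGG/7: at [30, 59, 68, 96] ⇒ [37, 66, 75, 103]
  IvoII AGAATT/6: at [10, 155, 161, 260] ⇒ [16, 161, 167] (position 266 is a terminus of the linear molecule — no cut)
  CdoVI AGGAT/0: at [22, 84, 89, 138, 240] ⇒ [22, 84, 89, 138, 240]

Pooled cuts: [9, 16, 21, 22, 37, 43, 66, 75, 80, 84, 89, 103, 109, 117, 131, 138, 145, 161, 167, 176, 189, 215, 221, 236, 240, 254]

Fragments:
  [0,9): 9 bp
  [9,16): 7 bp
  [16,21): 5 bp
  [21,22): 1 bp
  [22,37): 15 bp
  [37,43): 6 bp
  [43,66): 23 bp
  [66,75): 9 bp
  [75,80): 5 bp
  [80,84): 4 bp
  [84,89): 5 bp
  [89,103): 14 bp
  [103,109): 6 bp
  [109,117): 8 bp
  [117,131): 14 bp
  [131,138): 7 bp
  [138,145): 7 bp
  [145,161): 16 bp
  [161,167): 6 bp
  [167,176): 9 bp
  [176,189): 13 bp
  [189,215): 26 bp
  [215,221): 6 bp
  [221,236): 15 bp
  [236,240): 4 bp
  [240,254): 14 bp
  [254,266): 12 bp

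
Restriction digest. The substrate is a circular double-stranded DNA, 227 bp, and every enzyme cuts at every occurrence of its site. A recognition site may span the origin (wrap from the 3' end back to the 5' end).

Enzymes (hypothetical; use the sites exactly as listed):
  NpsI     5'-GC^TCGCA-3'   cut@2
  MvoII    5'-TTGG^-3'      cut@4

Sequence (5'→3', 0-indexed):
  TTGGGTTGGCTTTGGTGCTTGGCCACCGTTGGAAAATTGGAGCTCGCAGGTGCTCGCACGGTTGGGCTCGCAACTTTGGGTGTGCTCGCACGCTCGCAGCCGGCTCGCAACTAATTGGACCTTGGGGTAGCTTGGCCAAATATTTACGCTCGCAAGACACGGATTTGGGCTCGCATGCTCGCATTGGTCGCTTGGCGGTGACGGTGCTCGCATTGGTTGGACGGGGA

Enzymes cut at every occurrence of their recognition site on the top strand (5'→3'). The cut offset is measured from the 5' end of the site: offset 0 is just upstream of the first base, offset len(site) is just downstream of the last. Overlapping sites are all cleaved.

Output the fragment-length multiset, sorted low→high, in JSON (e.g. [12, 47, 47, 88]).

[2,2,3,4,5,6,6,7,7,8,8,8,8,9,9,10,10,10,11,11,12,12,12,14,14,19]

Site scan:
  NpsI (GCTCGCA, off=2): starts [41, 51, 65, 83, 91, 102, 147, 168, 176, 205] → cuts [43, 53, 67, 85, 93, 104, 149, 170, 178, 207]
  MvoII (TTGG, off=4): starts [0, 5, 11, 18, 28, 36, 61, 75, 114, 121, 131, 164, 183, 191, 212, 216] → cuts [4, 9, 15, 22, 32, 40, 65, 79, 118, 125, 135, 168, 187, 195, 216, 220]

Pooled cuts: [4, 9, 15, 22, 32, 40, 43, 53, 65, 67, 79, 85, 93, 104, 118, 125, 135, 149, 168, 170, 178, 187, 195, 207, 216, 220]

Fragments:
  4→9: 5 bp
  9→15: 6 bp
  15→22: 7 bp
  22→32: 10 bp
  32→40: 8 bp
  40→43: 3 bp
  43→53: 10 bp
  53→65: 12 bp
  65→67: 2 bp
  67→79: 12 bp
  79→85: 6 bp
  85→93: 8 bp
  93→104: 11 bp
  104→118: 14 bp
  118→125: 7 bp
  125→135: 10 bp
  135→149: 14 bp
  149→168: 19 bp
  168→170: 2 bp
  170→178: 8 bp
  178→187: 9 bp
  187→195: 8 bp
  195→207: 12 bp
  207→216: 9 bp
  216→220: 4 bp
  220→4 (wrap): 227-220+4 = 11 bp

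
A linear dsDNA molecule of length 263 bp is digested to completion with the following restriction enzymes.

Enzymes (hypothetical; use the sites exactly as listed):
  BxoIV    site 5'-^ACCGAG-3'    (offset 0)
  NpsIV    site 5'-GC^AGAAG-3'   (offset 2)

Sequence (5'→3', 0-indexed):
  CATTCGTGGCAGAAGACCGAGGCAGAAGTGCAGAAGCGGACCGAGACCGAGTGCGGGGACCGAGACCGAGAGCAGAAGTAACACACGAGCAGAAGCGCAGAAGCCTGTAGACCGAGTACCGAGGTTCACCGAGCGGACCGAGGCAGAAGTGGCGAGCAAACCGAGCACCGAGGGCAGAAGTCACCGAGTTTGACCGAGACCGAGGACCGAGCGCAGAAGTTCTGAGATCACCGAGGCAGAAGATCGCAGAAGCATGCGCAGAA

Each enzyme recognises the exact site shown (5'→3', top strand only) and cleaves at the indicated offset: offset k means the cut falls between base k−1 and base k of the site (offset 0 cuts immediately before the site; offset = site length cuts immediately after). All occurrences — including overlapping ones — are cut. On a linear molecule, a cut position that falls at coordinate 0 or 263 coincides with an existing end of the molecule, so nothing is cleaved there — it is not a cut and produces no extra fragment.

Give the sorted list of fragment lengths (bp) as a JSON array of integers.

Scan for sites:
  BxoIV ACCGAG/0: at [15, 39, 45, 58, 64, 110, 117, 127, 136, 159, 166, 182, 192, 198, 205, 229] ⇒ [15, 39, 45, 58, 64, 110, 117, 127, 136, 159, 166, 182, 192, 198, 205, 229]
  NpsIV GCAGAAG/2: at [8, 21, 29, 71, 88, 96, 142, 173, 212, 235, 245] ⇒ [10, 23, 31, 73, 90, 98, 144, 175, 214, 237, 247]

All cut coordinates (distinct, sorted): [10, 15, 23, 31, 39, 45, 58, 64, 73, 90, 98, 110, 117, 127, 136, 144, 159, 166, 175, 182, 192, 198, 205, 214, 229, 237, 247]

Fragments:
  [0,10): 10 bp
  [10,15): 5 bp
  [15,23): 8 bp
  [23,31): 8 bp
  [31,39): 8 bp
  [39,45): 6 bp
  [45,58): 13 bp
  [58,64): 6 bp
  [64,73): 9 bp
  [73,90): 17 bp
  [90,98): 8 bp
  [98,110): 12 bp
  [110,117): 7 bp
  [117,127): 10 bp
  [127,136): 9 bp
  [136,144): 8 bp
  [144,159): 15 bp
  [159,166): 7 bp
  [166,175): 9 bp
  [175,182): 7 bp
  [182,192): 10 bp
  [192,198): 6 bp
  [198,205): 7 bp
  [205,214): 9 bp
  [214,229): 15 bp
  [229,237): 8 bp
  [237,247): 10 bp
  [247,263): 16 bp

[5,6,6,6,7,7,7,7,8,8,8,8,8,8,9,9,9,9,10,10,10,10,12,13,15,15,16,17]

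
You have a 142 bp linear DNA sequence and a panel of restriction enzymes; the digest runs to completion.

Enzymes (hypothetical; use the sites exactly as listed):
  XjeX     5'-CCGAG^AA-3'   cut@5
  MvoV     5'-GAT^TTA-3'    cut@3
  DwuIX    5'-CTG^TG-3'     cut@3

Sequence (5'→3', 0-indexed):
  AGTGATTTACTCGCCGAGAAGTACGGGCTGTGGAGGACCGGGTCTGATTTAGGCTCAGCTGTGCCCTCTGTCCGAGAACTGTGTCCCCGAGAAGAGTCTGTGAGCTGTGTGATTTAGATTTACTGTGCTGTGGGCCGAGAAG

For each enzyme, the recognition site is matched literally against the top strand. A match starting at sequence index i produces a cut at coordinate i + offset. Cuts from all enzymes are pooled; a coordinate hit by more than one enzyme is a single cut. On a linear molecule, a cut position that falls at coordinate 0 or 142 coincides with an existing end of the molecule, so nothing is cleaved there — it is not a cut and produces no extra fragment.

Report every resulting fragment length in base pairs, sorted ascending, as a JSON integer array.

Per-enzyme occurrences:
  XjeX (CCGAGAA, off=5): starts [13, 71, 86, 134] → cuts [18, 76, 91, 139]
  MvoV (GATTTA, off=3): starts [3, 45, 110, 116] → cuts [6, 48, 113, 119]
  DwuIX (CTGTG, off=3): starts [27, 58, 78, 97, 104, 122, 127] → cuts [30, 61, 81, 100, 107, 125, 130]

Pooled cuts: [6, 18, 30, 48, 61, 76, 81, 91, 100, 107, 113, 119, 125, 130, 139]

Fragments:
  [0,6): 6 bp
  [6,18): 12 bp
  [18,30): 12 bp
  [30,48): 18 bp
  [48,61): 13 bp
  [61,76): 15 bp
  [76,81): 5 bp
  [81,91): 10 bp
  [91,100): 9 bp
  [100,107): 7 bp
  [107,113): 6 bp
  [113,119): 6 bp
  [119,125): 6 bp
  [125,130): 5 bp
  [130,139): 9 bp
  [139,142): 3 bp

[3,5,5,6,6,6,6,7,9,9,10,12,12,13,15,18]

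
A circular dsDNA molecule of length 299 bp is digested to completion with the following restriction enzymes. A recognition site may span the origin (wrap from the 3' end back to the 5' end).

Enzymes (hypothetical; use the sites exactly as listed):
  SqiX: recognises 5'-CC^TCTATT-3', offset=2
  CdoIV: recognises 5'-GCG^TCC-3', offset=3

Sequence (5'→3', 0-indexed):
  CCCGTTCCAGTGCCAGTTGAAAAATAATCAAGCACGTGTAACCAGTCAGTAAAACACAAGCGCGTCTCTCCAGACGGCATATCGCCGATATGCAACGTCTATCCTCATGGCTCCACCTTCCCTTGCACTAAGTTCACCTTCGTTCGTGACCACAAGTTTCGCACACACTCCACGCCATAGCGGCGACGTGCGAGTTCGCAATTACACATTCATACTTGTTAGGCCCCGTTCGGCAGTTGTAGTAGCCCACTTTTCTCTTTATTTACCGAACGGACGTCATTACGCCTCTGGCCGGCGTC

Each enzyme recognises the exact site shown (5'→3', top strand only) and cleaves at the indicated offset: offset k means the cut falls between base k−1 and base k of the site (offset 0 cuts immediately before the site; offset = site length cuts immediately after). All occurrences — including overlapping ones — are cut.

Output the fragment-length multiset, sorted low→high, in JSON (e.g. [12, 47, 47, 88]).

Site scan:
  SqiX (CCTCTATT, off=2): no sites
  CdoIV GCGTCC/3: at [294] ⇒ [297]

All cut coordinates (distinct, sorted): [297]

Fragments:
  297→297 (wrap): 299-297+297 = 299 bp

[299]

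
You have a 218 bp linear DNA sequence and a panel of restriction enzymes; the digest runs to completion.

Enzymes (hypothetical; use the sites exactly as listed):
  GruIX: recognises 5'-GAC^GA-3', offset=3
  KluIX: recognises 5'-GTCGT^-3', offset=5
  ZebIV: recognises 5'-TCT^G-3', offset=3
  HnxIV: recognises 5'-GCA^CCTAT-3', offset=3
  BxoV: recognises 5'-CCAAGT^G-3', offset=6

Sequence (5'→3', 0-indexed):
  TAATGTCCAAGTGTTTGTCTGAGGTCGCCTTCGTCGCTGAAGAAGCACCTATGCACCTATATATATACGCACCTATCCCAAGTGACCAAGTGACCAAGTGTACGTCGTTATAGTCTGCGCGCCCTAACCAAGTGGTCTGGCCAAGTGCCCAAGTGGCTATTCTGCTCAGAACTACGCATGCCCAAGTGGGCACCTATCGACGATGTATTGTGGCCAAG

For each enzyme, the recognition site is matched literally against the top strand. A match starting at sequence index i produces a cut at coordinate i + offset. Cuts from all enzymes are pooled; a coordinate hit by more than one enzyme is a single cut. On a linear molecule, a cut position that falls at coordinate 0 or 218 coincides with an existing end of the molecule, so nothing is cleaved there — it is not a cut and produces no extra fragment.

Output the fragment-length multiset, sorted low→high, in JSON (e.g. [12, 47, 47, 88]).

Per-enzyme occurrences:
  GruIX GACGA/3: at [198] ⇒ [201]
  KluIX GTCGT/5: at [103] ⇒ [108]
  ZebIV TCTG/3: at [17, 113, 135, 160] ⇒ [20, 116, 138, 163]
  HnxIV GCACCTAT/3: at [44, 52, 68, 189] ⇒ [47, 55, 71, 192]
  BxoV CCAAGTG/6: at [6, 77, 85, 93, 127, 140, 148, 181] ⇒ [12, 83, 91, 99, 133, 146, 154, 187]

Pooled cuts: [12, 20, 47, 55, 71, 83, 91, 99, 108, 116, 133, 138, 146, 154, 163, 187, 192, 201]

Fragment lengths:
  [0,12): 12 bp
  [12,20): 8 bp
  [20,47): 27 bp
  [47,55): 8 bp
  [55,71): 16 bp
  [71,83): 12 bp
  [83,91): 8 bp
  [91,99): 8 bp
  [99,108): 9 bp
  [108,116): 8 bp
  [116,133): 17 bp
  [133,138): 5 bp
  [138,146): 8 bp
  [146,154): 8 bp
  [154,163): 9 bp
  [163,187): 24 bp
  [187,192): 5 bp
  [192,201): 9 bp
  [201,218): 17 bp

[5,5,8,8,8,8,8,8,8,9,9,9,12,12,16,17,17,24,27]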